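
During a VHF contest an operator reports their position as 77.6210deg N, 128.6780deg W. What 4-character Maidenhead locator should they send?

CQ57

Add 180° to longitude and 90° to latitude: 51.32, 167.62.
Field (20°×10°, letters A–R): lon ⌊51.32/20⌋ = 2 → C; lat ⌊167.62/10⌋ = 16 → Q.
Square (2°×1°, digits 0–9): lon ⌊11.32/2⌋ = 5; lat ⌊7.62/1⌋ = 7.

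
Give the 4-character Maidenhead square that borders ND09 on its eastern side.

Longitude square 0; +1 → 1.
The latitude characters are unchanged.

ND19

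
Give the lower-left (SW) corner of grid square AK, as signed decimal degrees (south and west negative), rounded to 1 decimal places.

Field A=0, K=10: +0·20° lon, +10·10° lat → SW at lon -180°, lat 10°.
latitude 10.0, longitude -180.0.

10.0, -180.0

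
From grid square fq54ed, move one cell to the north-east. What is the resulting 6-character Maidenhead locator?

FQ54fe

Longitude subsquare e = 4; +1 → 5 = f.
Latitude subsquare d = 3; +1 → 4 = e.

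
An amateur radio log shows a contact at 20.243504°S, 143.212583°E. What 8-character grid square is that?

QG19os51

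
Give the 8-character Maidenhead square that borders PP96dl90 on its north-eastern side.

Longitude extended square 9; +1 → 10, wraps to 0, carry into subsquare.
Longitude subsquare d = 3; +1 → 4 = e.
Latitude extended square 0; +1 → 1.

PP96el01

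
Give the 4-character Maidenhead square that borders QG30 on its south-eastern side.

Longitude square 3; +1 → 4.
Latitude square 0; −1 → -1, wraps to 9, carry into field.
Latitude field G = 6; −1 → 5 = F.

QF49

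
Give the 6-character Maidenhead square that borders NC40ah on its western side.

Longitude subsquare a = 0; −1 → -1, wraps to 23 = x, carry into square.
Longitude square 4; −1 → 3.
The latitude characters are unchanged.

NC30xh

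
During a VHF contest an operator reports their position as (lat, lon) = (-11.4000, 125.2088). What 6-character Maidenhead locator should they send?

PH28oo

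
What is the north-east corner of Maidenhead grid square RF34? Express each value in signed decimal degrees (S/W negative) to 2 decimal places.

Field R=17, F=5: +17·20° lon, +5·10° lat → SW at lon 160°, lat -40°.
Square 3, 4: +3·2° lon, +4·1° lat → SW at lon 166°, lat -36°.
Cell spans 2° lon × 1° lat. NE corner is SW corner plus one full cell.
latitude -35.00, longitude 168.00.

-35.00, 168.00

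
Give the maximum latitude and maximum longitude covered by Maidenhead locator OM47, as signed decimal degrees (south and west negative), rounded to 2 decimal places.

38.00, 110.00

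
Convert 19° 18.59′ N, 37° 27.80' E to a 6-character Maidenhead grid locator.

KK89rh

Add 180° to longitude and 90° to latitude: 217.4633, 109.3098.
Field: 217.4633/20 → 10 → K, 109.3098/10 → 10 → K; chars KK.
Square: 17.4633/2 → 8, 9.3098/1 → 9; chars 89.
Subsquare: 1.4633/0.0833333 → 17 → r, 0.3098/0.0416667 → 7 → h; chars rh.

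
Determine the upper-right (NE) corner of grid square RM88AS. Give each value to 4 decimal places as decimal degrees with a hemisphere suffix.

38.7917° N, 176.0833° E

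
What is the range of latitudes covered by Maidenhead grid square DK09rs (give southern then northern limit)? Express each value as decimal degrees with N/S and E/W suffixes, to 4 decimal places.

Field D=3, K=10: +3·20° lon, +10·10° lat → SW at lon -120°, lat 10°.
Square 0, 9: +0·2° lon, +9·1° lat → SW at lon -120°, lat 19°.
Subsquare r=17, s=18: +17·0.0833333° lon, +18·0.0416667° lat → SW at lon -118.583°, lat 19.75°.
Cell spans 0.0833333° lon × 0.0416667° lat.
south 19.7500° N, north 19.7917° N.

19.7500° N, 19.7917° N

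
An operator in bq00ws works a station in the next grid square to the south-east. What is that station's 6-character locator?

Longitude subsquare w = 22; +1 → 23 = x.
Latitude subsquare s = 18; −1 → 17 = r.

BQ00xr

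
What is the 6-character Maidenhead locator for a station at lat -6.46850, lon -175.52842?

AI23fm

Add 180° to longitude and 90° to latitude: 4.4716, 83.5315.
Field (20°×10°, letters A–R): 4.4716/20 → 0 → A, 83.5315/10 → 8 → I; chars AI.
Square (2°×1°, digits 0–9): 4.4716/2 → 2, 3.5315/1 → 3; chars 23.
Subsquare (5′×2.5′, letters a–x): 0.4716/0.0833333 → 5 → f, 0.5315/0.0416667 → 12 → m; chars fm.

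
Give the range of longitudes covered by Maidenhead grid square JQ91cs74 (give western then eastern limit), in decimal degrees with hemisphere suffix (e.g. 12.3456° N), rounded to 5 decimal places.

18.22500° E, 18.23333° E

Field J=9, Q=16: +9·20° lon, +16·10° lat → SW at lon 0°, lat 70°.
Square 9, 1: +9·2° lon, +1·1° lat → SW at lon 18°, lat 71°.
Subsquare c=2, s=18: +2·0.0833333° lon, +18·0.0416667° lat → SW at lon 18.1667°, lat 71.75°.
Extended square 7, 4: +7·0.00833333° lon, +4·0.00416667° lat → SW at lon 18.225°, lat 71.7667°.
Cell spans 0.00833333° lon × 0.00416667° lat.
west 18.22500° E, east 18.23333° E.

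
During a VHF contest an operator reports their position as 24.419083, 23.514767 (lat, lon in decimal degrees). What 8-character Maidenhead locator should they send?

Shift to the Maidenhead origin (180°W, 90°S): lon 203.51477, lat 114.41908.
Field (20°×10°, letters A–R): 203.51477/20 → 10 → K, 114.41908/10 → 11 → L; chars KL.
Square (2°×1°, digits 0–9): 3.51477/2 → 1, 4.41908/1 → 4; chars 14.
Subsquare (5′×2.5′, letters a–x): 1.51477/0.0833333 → 18 → s, 0.41908/0.0416667 → 10 → k; chars sk.
Extended square (30″×15″, digits 0–9): 0.01477/0.00833333 → 1, 0.00242/0.00416667 → 0; chars 10.

KL14sk10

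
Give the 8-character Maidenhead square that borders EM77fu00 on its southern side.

EM77ft09

Latitude extended square 0; −1 → -1, wraps to 9, carry into subsquare.
Latitude subsquare u = 20; −1 → 19 = t.
The longitude characters are unchanged.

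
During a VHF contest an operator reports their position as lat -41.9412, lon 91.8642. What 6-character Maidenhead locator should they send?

NE58wb

Offset from 180°W / 90°S: lon 271.8642°, lat 48.0588°.
Field (20°×10°, letters A–R): 271.8642/20 → 13 → N, 48.0588/10 → 4 → E; chars NE.
Square (2°×1°, digits 0–9): 11.8642/2 → 5, 8.0588/1 → 8; chars 58.
Subsquare (5′×2.5′, letters a–x): 1.8642/0.0833333 → 22 → w, 0.0588/0.0416667 → 1 → b; chars wb.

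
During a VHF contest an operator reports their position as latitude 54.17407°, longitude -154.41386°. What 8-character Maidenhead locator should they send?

Shift to the Maidenhead origin (180°W, 90°S): lon 25.58614, lat 144.17407.
Field (20°×10°, letters A–R): 25.58614/20 → 1 → B, 144.17407/10 → 14 → O; chars BO.
Square (2°×1°, digits 0–9): 5.58614/2 → 2, 4.17407/1 → 4; chars 24.
Subsquare (5′×2.5′, letters a–x): 1.58614/0.0833333 → 19 → t, 0.17407/0.0416667 → 4 → e; chars te.
Extended square (30″×15″, digits 0–9): 0.00281/0.00833333 → 0, 0.00740/0.00416667 → 1; chars 01.

BO24te01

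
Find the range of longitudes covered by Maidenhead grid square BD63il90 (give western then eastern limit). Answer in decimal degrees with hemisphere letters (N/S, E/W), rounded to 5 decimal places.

Field B=1, D=3: +1·20° lon, +3·10° lat → SW at lon -160°, lat -60°.
Square 6, 3: +6·2° lon, +3·1° lat → SW at lon -148°, lat -57°.
Subsquare i=8, l=11: +8·0.0833333° lon, +11·0.0416667° lat → SW at lon -147.333°, lat -56.5417°.
Extended square 9, 0: +9·0.00833333° lon, +0·0.00416667° lat → SW at lon -147.258°, lat -56.5417°.
Cell spans 0.00833333° lon × 0.00416667° lat.
west 147.25833° W, east 147.25000° W.

147.25833° W, 147.25000° W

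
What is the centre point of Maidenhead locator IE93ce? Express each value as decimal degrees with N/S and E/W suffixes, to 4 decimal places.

Field I=8, E=4: +8·20° lon, +4·10° lat → SW at lon -20°, lat -50°.
Square 9, 3: +9·2° lon, +3·1° lat → SW at lon -2°, lat -47°.
Subsquare c=2, e=4: +2·0.0833333° lon, +4·0.0416667° lat → SW at lon -1.83333°, lat -46.8333°.
Cell spans 0.0833333° lon × 0.0416667° lat. Centre is SW corner plus half of each.
latitude 46.8125° S, longitude 1.7917° W.

46.8125° S, 1.7917° W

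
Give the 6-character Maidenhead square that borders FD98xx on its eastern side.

GD08ax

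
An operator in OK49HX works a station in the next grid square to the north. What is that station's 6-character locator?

OL40ha

Latitude subsquare x = 23; +1 → 24, wraps to 0 = a, carry into square.
Latitude square 9; +1 → 10, wraps to 0, carry into field.
Latitude field K = 10; +1 → 11 = L.
The longitude characters are unchanged.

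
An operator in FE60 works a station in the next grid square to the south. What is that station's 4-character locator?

FD69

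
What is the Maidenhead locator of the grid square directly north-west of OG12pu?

Longitude subsquare p = 15; −1 → 14 = o.
Latitude subsquare u = 20; +1 → 21 = v.

OG12ov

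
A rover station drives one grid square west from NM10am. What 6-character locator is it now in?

Longitude subsquare a = 0; −1 → -1, wraps to 23 = x, carry into square.
Longitude square 1; −1 → 0.
The latitude characters are unchanged.

NM00xm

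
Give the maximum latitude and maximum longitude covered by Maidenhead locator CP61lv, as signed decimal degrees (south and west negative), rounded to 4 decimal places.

61.9167, -127.0000

Field C=2, P=15: +2·20° lon, +15·10° lat → SW at lon -140°, lat 60°.
Square 6, 1: +6·2° lon, +1·1° lat → SW at lon -128°, lat 61°.
Subsquare l=11, v=21: +11·0.0833333° lon, +21·0.0416667° lat → SW at lon -127.083°, lat 61.875°.
Cell spans 0.0833333° lon × 0.0416667° lat. NE corner is SW corner plus one full cell.
latitude 61.9167, longitude -127.0000.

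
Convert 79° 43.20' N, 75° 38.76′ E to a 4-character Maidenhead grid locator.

MQ79

Add 180° to longitude and 90° to latitude: 255.65, 169.72.
Field (20°×10°, letters A–R): lon ⌊255.65/20⌋ = 12 → M; lat ⌊169.72/10⌋ = 16 → Q.
Square (2°×1°, digits 0–9): lon ⌊15.65/2⌋ = 7; lat ⌊9.72/1⌋ = 9.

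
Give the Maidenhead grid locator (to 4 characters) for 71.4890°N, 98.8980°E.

NQ91

Add 180° to longitude and 90° to latitude: 278.90, 161.49.
Field (20°×10°, letters A–R): 278.90/20 → 13 → N, 161.49/10 → 16 → Q; chars NQ.
Square (2°×1°, digits 0–9): 18.90/2 → 9, 1.49/1 → 1; chars 91.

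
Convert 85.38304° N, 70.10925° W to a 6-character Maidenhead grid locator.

FR45wj

Offset from 180°W / 90°S: lon 109.8907°, lat 175.3830°.
Field: 109.8907/20 → 5 → F, 175.3830/10 → 17 → R; chars FR.
Square: 9.8907/2 → 4, 5.3830/1 → 5; chars 45.
Subsquare: 1.8907/0.0833333 → 22 → w, 0.3830/0.0416667 → 9 → j; chars wj.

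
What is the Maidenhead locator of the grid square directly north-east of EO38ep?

EO38fq

Longitude subsquare e = 4; +1 → 5 = f.
Latitude subsquare p = 15; +1 → 16 = q.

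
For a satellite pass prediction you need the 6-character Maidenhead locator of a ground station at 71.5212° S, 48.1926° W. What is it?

Add 180° to longitude and 90° to latitude: 131.8074, 18.4788.
Field: lon ⌊131.8074/20⌋ = 6 → G; lat ⌊18.4788/10⌋ = 1 → B.
Square: lon ⌊11.8074/2⌋ = 5; lat ⌊8.4788/1⌋ = 8.
Subsquare: lon ⌊1.8074/0.0833333⌋ = 21 → v; lat ⌊0.4788/0.0416667⌋ = 11 → l.

GB58vl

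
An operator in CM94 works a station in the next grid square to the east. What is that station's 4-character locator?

Longitude square 9; +1 → 10, wraps to 0, carry into field.
Longitude field C = 2; +1 → 3 = D.
The latitude characters are unchanged.

DM04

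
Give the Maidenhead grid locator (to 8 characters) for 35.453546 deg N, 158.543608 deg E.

Add 180° to longitude and 90° to latitude: 338.54361, 125.45355.
Field: 338.54361/20 → 16 → Q, 125.45355/10 → 12 → M; chars QM.
Square: 18.54361/2 → 9, 5.45355/1 → 5; chars 95.
Subsquare: 0.54361/0.0833333 → 6 → g, 0.45355/0.0416667 → 10 → k; chars gk.
Extended square: 0.04361/0.00833333 → 5, 0.03688/0.00416667 → 8; chars 58.

QM95gk58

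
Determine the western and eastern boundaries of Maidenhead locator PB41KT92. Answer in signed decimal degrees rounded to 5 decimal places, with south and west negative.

Field P=15, B=1: +15·20° lon, +1·10° lat → SW at lon 120°, lat -80°.
Square 4, 1: +4·2° lon, +1·1° lat → SW at lon 128°, lat -79°.
Subsquare k=10, t=19: +10·0.0833333° lon, +19·0.0416667° lat → SW at lon 128.833°, lat -78.2083°.
Extended square 9, 2: +9·0.00833333° lon, +2·0.00416667° lat → SW at lon 128.908°, lat -78.2°.
Cell spans 0.00833333° lon × 0.00416667° lat.
west 128.90833, east 128.91667.

128.90833, 128.91667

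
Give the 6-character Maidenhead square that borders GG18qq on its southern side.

GG18qp

Latitude subsquare q = 16; −1 → 15 = p.
The longitude characters are unchanged.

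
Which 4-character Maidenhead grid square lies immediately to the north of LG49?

LH40

Latitude square 9; +1 → 10, wraps to 0, carry into field.
Latitude field G = 6; +1 → 7 = H.
The longitude characters are unchanged.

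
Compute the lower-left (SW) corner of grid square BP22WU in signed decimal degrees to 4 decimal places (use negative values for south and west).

62.8333, -154.1667

Field B=1, P=15: +1·20° lon, +15·10° lat → SW at lon -160°, lat 60°.
Square 2, 2: +2·2° lon, +2·1° lat → SW at lon -156°, lat 62°.
Subsquare w=22, u=20: +22·0.0833333° lon, +20·0.0416667° lat → SW at lon -154.167°, lat 62.8333°.
latitude 62.8333, longitude -154.1667.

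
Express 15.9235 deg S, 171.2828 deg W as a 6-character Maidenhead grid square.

Shift to the Maidenhead origin (180°W, 90°S): lon 8.7172, lat 74.0765.
Field: 8.7172/20 → 0 → A, 74.0765/10 → 7 → H; chars AH.
Square: 8.7172/2 → 4, 4.0765/1 → 4; chars 44.
Subsquare: 0.7172/0.0833333 → 8 → i, 0.0765/0.0416667 → 1 → b; chars ib.

AH44ib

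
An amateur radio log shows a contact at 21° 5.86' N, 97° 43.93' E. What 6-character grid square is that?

NL81uc

Add 180° to longitude and 90° to latitude: 277.7322, 111.0977.
Field: 277.7322/20 → 13 → N, 111.0977/10 → 11 → L; chars NL.
Square: 17.7322/2 → 8, 1.0977/1 → 1; chars 81.
Subsquare: 1.7322/0.0833333 → 20 → u, 0.0977/0.0416667 → 2 → c; chars uc.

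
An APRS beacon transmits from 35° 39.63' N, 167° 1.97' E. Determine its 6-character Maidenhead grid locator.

RM35mp

Shift to the Maidenhead origin (180°W, 90°S): lon 347.0328, lat 125.6605.
Field (20°×10°, letters A–R): 347.0328/20 → 17 → R, 125.6605/10 → 12 → M; chars RM.
Square (2°×1°, digits 0–9): 7.0328/2 → 3, 5.6605/1 → 5; chars 35.
Subsquare (5′×2.5′, letters a–x): 1.0328/0.0833333 → 12 → m, 0.6605/0.0416667 → 15 → p; chars mp.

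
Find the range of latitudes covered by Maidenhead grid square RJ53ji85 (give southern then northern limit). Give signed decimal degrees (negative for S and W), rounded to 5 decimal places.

Field R=17, J=9: +17·20° lon, +9·10° lat → SW at lon 160°, lat 0°.
Square 5, 3: +5·2° lon, +3·1° lat → SW at lon 170°, lat 3°.
Subsquare j=9, i=8: +9·0.0833333° lon, +8·0.0416667° lat → SW at lon 170.75°, lat 3.33333°.
Extended square 8, 5: +8·0.00833333° lon, +5·0.00416667° lat → SW at lon 170.817°, lat 3.35417°.
Cell spans 0.00833333° lon × 0.00416667° lat.
south 3.35417, north 3.35833.

3.35417, 3.35833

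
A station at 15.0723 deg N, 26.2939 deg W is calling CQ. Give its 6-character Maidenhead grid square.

Add 180° to longitude and 90° to latitude: 153.7061, 105.0723.
Field (20°×10°, letters A–R): 153.7061/20 → 7 → H, 105.0723/10 → 10 → K; chars HK.
Square (2°×1°, digits 0–9): 13.7061/2 → 6, 5.0723/1 → 5; chars 65.
Subsquare (5′×2.5′, letters a–x): 1.7061/0.0833333 → 20 → u, 0.0723/0.0416667 → 1 → b; chars ub.

HK65ub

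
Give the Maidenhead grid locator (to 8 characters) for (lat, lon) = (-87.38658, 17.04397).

Shift to the Maidenhead origin (180°W, 90°S): lon 197.04397, lat 2.61342.
Field: 197.04397/20 → 9 → J, 2.61342/10 → 0 → A; chars JA.
Square: 17.04397/2 → 8, 2.61342/1 → 2; chars 82.
Subsquare: 1.04397/0.0833333 → 12 → m, 0.61342/0.0416667 → 14 → o; chars mo.
Extended square: 0.04397/0.00833333 → 5, 0.03009/0.00416667 → 7; chars 57.

JA82mo57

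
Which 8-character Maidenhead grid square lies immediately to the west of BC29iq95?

BC29iq85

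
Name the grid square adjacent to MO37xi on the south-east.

Longitude subsquare x = 23; +1 → 24, wraps to 0 = a, carry into square.
Longitude square 3; +1 → 4.
Latitude subsquare i = 8; −1 → 7 = h.

MO47ah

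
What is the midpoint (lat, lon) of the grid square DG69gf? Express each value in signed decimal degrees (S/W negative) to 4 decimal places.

Field D=3, G=6: +3·20° lon, +6·10° lat → SW at lon -120°, lat -30°.
Square 6, 9: +6·2° lon, +9·1° lat → SW at lon -108°, lat -21°.
Subsquare g=6, f=5: +6·0.0833333° lon, +5·0.0416667° lat → SW at lon -107.5°, lat -20.7917°.
Cell spans 0.0833333° lon × 0.0416667° lat. Centre is SW corner plus half of each.
latitude -20.7708, longitude -107.4583.

-20.7708, -107.4583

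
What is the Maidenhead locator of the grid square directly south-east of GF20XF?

GF30ae

Longitude subsquare x = 23; +1 → 24, wraps to 0 = a, carry into square.
Longitude square 2; +1 → 3.
Latitude subsquare f = 5; −1 → 4 = e.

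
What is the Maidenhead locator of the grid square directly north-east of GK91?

Longitude square 9; +1 → 10, wraps to 0, carry into field.
Longitude field G = 6; +1 → 7 = H.
Latitude square 1; +1 → 2.

HK02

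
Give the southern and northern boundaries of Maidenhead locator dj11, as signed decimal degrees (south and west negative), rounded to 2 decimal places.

1.00, 2.00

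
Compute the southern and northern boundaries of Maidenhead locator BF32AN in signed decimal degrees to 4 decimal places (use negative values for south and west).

-37.4583, -37.4167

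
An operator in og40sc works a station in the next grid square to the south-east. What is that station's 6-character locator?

OG40tb

Longitude subsquare s = 18; +1 → 19 = t.
Latitude subsquare c = 2; −1 → 1 = b.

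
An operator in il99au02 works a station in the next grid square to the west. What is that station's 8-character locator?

Longitude extended square 0; −1 → -1, wraps to 9, carry into subsquare.
Longitude subsquare a = 0; −1 → -1, wraps to 23 = x, carry into square.
Longitude square 9; −1 → 8.
The latitude characters are unchanged.

IL89xu92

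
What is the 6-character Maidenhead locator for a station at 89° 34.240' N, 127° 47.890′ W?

CR69cn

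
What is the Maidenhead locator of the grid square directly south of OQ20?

OP29

Latitude square 0; −1 → -1, wraps to 9, carry into field.
Latitude field Q = 16; −1 → 15 = P.
The longitude characters are unchanged.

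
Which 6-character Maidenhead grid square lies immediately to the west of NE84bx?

NE84ax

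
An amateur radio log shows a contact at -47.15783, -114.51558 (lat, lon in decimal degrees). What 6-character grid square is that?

DE22ru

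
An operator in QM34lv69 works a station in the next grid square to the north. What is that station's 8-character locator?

QM34lw60

Latitude extended square 9; +1 → 10, wraps to 0, carry into subsquare.
Latitude subsquare v = 21; +1 → 22 = w.
The longitude characters are unchanged.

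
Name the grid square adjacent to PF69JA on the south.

PF68jx

Latitude subsquare a = 0; −1 → -1, wraps to 23 = x, carry into square.
Latitude square 9; −1 → 8.
The longitude characters are unchanged.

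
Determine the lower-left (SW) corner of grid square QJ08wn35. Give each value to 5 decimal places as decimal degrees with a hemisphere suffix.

Field Q=16, J=9: +16·20° lon, +9·10° lat → SW at lon 140°, lat 0°.
Square 0, 8: +0·2° lon, +8·1° lat → SW at lon 140°, lat 8°.
Subsquare w=22, n=13: +22·0.0833333° lon, +13·0.0416667° lat → SW at lon 141.833°, lat 8.54167°.
Extended square 3, 5: +3·0.00833333° lon, +5·0.00416667° lat → SW at lon 141.858°, lat 8.5625°.
latitude 8.56250° N, longitude 141.85833° E.

8.56250° N, 141.85833° E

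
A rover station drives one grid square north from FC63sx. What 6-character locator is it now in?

Latitude subsquare x = 23; +1 → 24, wraps to 0 = a, carry into square.
Latitude square 3; +1 → 4.
The longitude characters are unchanged.

FC64sa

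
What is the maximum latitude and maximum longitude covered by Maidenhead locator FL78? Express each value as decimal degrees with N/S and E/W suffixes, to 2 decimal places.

29.00° N, 64.00° W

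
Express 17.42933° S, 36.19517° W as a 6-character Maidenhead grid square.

Shift to the Maidenhead origin (180°W, 90°S): lon 143.8048, lat 72.5707.
Field: 143.8048/20 → 7 → H, 72.5707/10 → 7 → H; chars HH.
Square: 3.8048/2 → 1, 2.5707/1 → 2; chars 12.
Subsquare: 1.8048/0.0833333 → 21 → v, 0.5707/0.0416667 → 13 → n; chars vn.

HH12vn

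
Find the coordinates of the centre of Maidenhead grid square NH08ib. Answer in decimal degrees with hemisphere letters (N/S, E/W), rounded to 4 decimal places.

11.9375° S, 80.7083° E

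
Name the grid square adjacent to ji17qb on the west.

JI17pb

Longitude subsquare q = 16; −1 → 15 = p.
The latitude characters are unchanged.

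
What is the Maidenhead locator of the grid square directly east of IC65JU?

IC65ku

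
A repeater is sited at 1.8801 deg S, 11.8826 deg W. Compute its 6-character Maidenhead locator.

II48bc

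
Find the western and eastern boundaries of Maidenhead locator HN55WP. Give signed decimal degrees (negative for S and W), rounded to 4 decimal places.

-28.1667, -28.0833

Field H=7, N=13: +7·20° lon, +13·10° lat → SW at lon -40°, lat 40°.
Square 5, 5: +5·2° lon, +5·1° lat → SW at lon -30°, lat 45°.
Subsquare w=22, p=15: +22·0.0833333° lon, +15·0.0416667° lat → SW at lon -28.1667°, lat 45.625°.
Cell spans 0.0833333° lon × 0.0416667° lat.
west -28.1667, east -28.0833.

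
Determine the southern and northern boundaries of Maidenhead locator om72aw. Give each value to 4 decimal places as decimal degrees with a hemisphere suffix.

Field O=14, M=12: +14·20° lon, +12·10° lat → SW at lon 100°, lat 30°.
Square 7, 2: +7·2° lon, +2·1° lat → SW at lon 114°, lat 32°.
Subsquare a=0, w=22: +0·0.0833333° lon, +22·0.0416667° lat → SW at lon 114°, lat 32.9167°.
Cell spans 0.0833333° lon × 0.0416667° lat.
south 32.9167° N, north 32.9583° N.

32.9167° N, 32.9583° N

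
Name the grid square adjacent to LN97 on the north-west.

LN88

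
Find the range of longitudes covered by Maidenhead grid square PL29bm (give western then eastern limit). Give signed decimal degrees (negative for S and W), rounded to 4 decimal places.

124.0833, 124.1667

Field P=15, L=11: +15·20° lon, +11·10° lat → SW at lon 120°, lat 20°.
Square 2, 9: +2·2° lon, +9·1° lat → SW at lon 124°, lat 29°.
Subsquare b=1, m=12: +1·0.0833333° lon, +12·0.0416667° lat → SW at lon 124.083°, lat 29.5°.
Cell spans 0.0833333° lon × 0.0416667° lat.
west 124.0833, east 124.1667.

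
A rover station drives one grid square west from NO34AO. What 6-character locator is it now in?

Longitude subsquare a = 0; −1 → -1, wraps to 23 = x, carry into square.
Longitude square 3; −1 → 2.
The latitude characters are unchanged.

NO24xo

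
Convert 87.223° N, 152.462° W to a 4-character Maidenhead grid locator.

BR37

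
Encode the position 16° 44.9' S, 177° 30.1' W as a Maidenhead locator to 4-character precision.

AH13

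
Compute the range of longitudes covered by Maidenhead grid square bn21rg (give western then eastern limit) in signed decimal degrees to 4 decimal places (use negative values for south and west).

-154.5833, -154.5000

Field B=1, N=13: +1·20° lon, +13·10° lat → SW at lon -160°, lat 40°.
Square 2, 1: +2·2° lon, +1·1° lat → SW at lon -156°, lat 41°.
Subsquare r=17, g=6: +17·0.0833333° lon, +6·0.0416667° lat → SW at lon -154.583°, lat 41.25°.
Cell spans 0.0833333° lon × 0.0416667° lat.
west -154.5833, east -154.5000.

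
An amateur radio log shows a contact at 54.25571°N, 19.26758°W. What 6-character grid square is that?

Add 180° to longitude and 90° to latitude: 160.7324, 144.2557.
Field: lon ⌊160.7324/20⌋ = 8 → I; lat ⌊144.2557/10⌋ = 14 → O.
Square: lon ⌊0.7324/2⌋ = 0; lat ⌊4.2557/1⌋ = 4.
Subsquare: lon ⌊0.7324/0.0833333⌋ = 8 → i; lat ⌊0.2557/0.0416667⌋ = 6 → g.

IO04ig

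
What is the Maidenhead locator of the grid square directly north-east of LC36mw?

Longitude subsquare m = 12; +1 → 13 = n.
Latitude subsquare w = 22; +1 → 23 = x.

LC36nx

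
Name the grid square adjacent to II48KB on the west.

II48jb

Longitude subsquare k = 10; −1 → 9 = j.
The latitude characters are unchanged.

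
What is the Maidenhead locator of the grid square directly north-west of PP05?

OP96

Longitude square 0; −1 → -1, wraps to 9, carry into field.
Longitude field P = 15; −1 → 14 = O.
Latitude square 5; +1 → 6.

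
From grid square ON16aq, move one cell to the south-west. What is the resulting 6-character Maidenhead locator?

Longitude subsquare a = 0; −1 → -1, wraps to 23 = x, carry into square.
Longitude square 1; −1 → 0.
Latitude subsquare q = 16; −1 → 15 = p.

ON06xp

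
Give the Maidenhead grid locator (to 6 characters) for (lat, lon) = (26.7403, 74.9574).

ML76lr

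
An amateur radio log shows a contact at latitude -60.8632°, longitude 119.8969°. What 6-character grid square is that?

OC99wd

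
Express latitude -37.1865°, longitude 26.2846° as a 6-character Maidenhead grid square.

KF32dt

Offset from 180°W / 90°S: lon 206.2846°, lat 52.8135°.
Field (20°×10°, letters A–R): 206.2846/20 → 10 → K, 52.8135/10 → 5 → F; chars KF.
Square (2°×1°, digits 0–9): 6.2846/2 → 3, 2.8135/1 → 2; chars 32.
Subsquare (5′×2.5′, letters a–x): 0.2846/0.0833333 → 3 → d, 0.8135/0.0416667 → 19 → t; chars dt.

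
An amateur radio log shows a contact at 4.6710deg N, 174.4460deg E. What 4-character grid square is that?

Offset from 180°W / 90°S: lon 354.45°, lat 94.67°.
Field (20°×10°, letters A–R): 354.45/20 → 17 → R, 94.67/10 → 9 → J; chars RJ.
Square (2°×1°, digits 0–9): 14.45/2 → 7, 4.67/1 → 4; chars 74.

RJ74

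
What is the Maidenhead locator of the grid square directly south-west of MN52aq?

Longitude subsquare a = 0; −1 → -1, wraps to 23 = x, carry into square.
Longitude square 5; −1 → 4.
Latitude subsquare q = 16; −1 → 15 = p.

MN42xp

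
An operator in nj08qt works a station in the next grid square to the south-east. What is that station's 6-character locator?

Longitude subsquare q = 16; +1 → 17 = r.
Latitude subsquare t = 19; −1 → 18 = s.

NJ08rs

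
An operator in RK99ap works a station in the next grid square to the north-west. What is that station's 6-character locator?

Longitude subsquare a = 0; −1 → -1, wraps to 23 = x, carry into square.
Longitude square 9; −1 → 8.
Latitude subsquare p = 15; +1 → 16 = q.

RK89xq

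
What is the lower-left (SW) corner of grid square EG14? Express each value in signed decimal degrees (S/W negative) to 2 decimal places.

-26.00, -98.00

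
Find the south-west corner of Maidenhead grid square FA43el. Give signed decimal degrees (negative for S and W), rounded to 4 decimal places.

Field F=5, A=0: +5·20° lon, +0·10° lat → SW at lon -80°, lat -90°.
Square 4, 3: +4·2° lon, +3·1° lat → SW at lon -72°, lat -87°.
Subsquare e=4, l=11: +4·0.0833333° lon, +11·0.0416667° lat → SW at lon -71.6667°, lat -86.5417°.
latitude -86.5417, longitude -71.6667.

-86.5417, -71.6667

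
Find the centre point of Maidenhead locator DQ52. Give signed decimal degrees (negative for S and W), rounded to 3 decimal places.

72.500, -109.000

Field D=3, Q=16: +3·20° lon, +16·10° lat → SW at lon -120°, lat 70°.
Square 5, 2: +5·2° lon, +2·1° lat → SW at lon -110°, lat 72°.
Cell spans 2° lon × 1° lat. Centre is SW corner plus half of each.
latitude 72.500, longitude -109.000.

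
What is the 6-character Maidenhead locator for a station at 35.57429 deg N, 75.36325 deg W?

FM25hn

Shift to the Maidenhead origin (180°W, 90°S): lon 104.6368, lat 125.5743.
Field: lon ⌊104.6368/20⌋ = 5 → F; lat ⌊125.5743/10⌋ = 12 → M.
Square: lon ⌊4.6368/2⌋ = 2; lat ⌊5.5743/1⌋ = 5.
Subsquare: lon ⌊0.6368/0.0833333⌋ = 7 → h; lat ⌊0.5743/0.0416667⌋ = 13 → n.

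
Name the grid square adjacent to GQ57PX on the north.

Latitude subsquare x = 23; +1 → 24, wraps to 0 = a, carry into square.
Latitude square 7; +1 → 8.
The longitude characters are unchanged.

GQ58pa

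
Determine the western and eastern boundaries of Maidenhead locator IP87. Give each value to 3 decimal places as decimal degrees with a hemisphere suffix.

4.000° W, 2.000° W

Field I=8, P=15: +8·20° lon, +15·10° lat → SW at lon -20°, lat 60°.
Square 8, 7: +8·2° lon, +7·1° lat → SW at lon -4°, lat 67°.
Cell spans 2° lon × 1° lat.
west 4.000° W, east 2.000° W.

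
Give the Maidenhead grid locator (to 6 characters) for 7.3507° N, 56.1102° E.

LJ87bi

Add 180° to longitude and 90° to latitude: 236.1102, 97.3507.
Field (20°×10°, letters A–R): 236.1102/20 → 11 → L, 97.3507/10 → 9 → J; chars LJ.
Square (2°×1°, digits 0–9): 16.1102/2 → 8, 7.3507/1 → 7; chars 87.
Subsquare (5′×2.5′, letters a–x): 0.1102/0.0833333 → 1 → b, 0.3507/0.0416667 → 8 → i; chars bi.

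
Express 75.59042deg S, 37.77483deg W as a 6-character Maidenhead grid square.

HB14cj

Add 180° to longitude and 90° to latitude: 142.2252, 14.4096.
Field: 142.2252/20 → 7 → H, 14.4096/10 → 1 → B; chars HB.
Square: 2.2252/2 → 1, 4.4096/1 → 4; chars 14.
Subsquare: 0.2252/0.0833333 → 2 → c, 0.4096/0.0416667 → 9 → j; chars cj.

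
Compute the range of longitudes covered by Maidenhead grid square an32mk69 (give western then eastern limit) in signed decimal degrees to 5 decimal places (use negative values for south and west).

Field A=0, N=13: +0·20° lon, +13·10° lat → SW at lon -180°, lat 40°.
Square 3, 2: +3·2° lon, +2·1° lat → SW at lon -174°, lat 42°.
Subsquare m=12, k=10: +12·0.0833333° lon, +10·0.0416667° lat → SW at lon -173°, lat 42.4167°.
Extended square 6, 9: +6·0.00833333° lon, +9·0.00416667° lat → SW at lon -172.95°, lat 42.4542°.
Cell spans 0.00833333° lon × 0.00416667° lat.
west -172.95000, east -172.94167.

-172.95000, -172.94167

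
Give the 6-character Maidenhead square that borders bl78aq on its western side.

BL68xq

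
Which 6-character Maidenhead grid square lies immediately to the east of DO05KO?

Longitude subsquare k = 10; +1 → 11 = l.
The latitude characters are unchanged.

DO05lo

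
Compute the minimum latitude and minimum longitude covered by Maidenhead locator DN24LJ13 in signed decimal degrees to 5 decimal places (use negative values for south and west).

44.38750, -115.07500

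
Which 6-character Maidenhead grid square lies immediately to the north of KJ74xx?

KJ75xa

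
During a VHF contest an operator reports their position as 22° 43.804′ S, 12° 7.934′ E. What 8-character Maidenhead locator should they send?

Add 180° to longitude and 90° to latitude: 192.13223, 67.26993.
Field: 192.13223/20 → 9 → J, 67.26993/10 → 6 → G; chars JG.
Square: 12.13223/2 → 6, 7.26993/1 → 7; chars 67.
Subsquare: 0.13223/0.0833333 → 1 → b, 0.26993/0.0416667 → 6 → g; chars bg.
Extended square: 0.04890/0.00833333 → 5, 0.01993/0.00416667 → 4; chars 54.

JG67bg54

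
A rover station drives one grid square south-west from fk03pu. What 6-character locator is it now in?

FK03ot

Longitude subsquare p = 15; −1 → 14 = o.
Latitude subsquare u = 20; −1 → 19 = t.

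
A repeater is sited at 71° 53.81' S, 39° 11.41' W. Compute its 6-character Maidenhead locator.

HB08jc

Shift to the Maidenhead origin (180°W, 90°S): lon 140.8098, lat 18.1032.
Field (20°×10°, letters A–R): lon ⌊140.8098/20⌋ = 7 → H; lat ⌊18.1032/10⌋ = 1 → B.
Square (2°×1°, digits 0–9): lon ⌊0.8098/2⌋ = 0; lat ⌊8.1032/1⌋ = 8.
Subsquare (5′×2.5′, letters a–x): lon ⌊0.8098/0.0833333⌋ = 9 → j; lat ⌊0.1032/0.0416667⌋ = 2 → c.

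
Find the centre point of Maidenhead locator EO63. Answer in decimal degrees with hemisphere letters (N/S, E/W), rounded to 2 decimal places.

53.50° N, 87.00° W

Field E=4, O=14: +4·20° lon, +14·10° lat → SW at lon -100°, lat 50°.
Square 6, 3: +6·2° lon, +3·1° lat → SW at lon -88°, lat 53°.
Cell spans 2° lon × 1° lat. Centre is SW corner plus half of each.
latitude 53.50° N, longitude 87.00° W.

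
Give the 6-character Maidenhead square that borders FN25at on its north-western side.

FN15xu

Longitude subsquare a = 0; −1 → -1, wraps to 23 = x, carry into square.
Longitude square 2; −1 → 1.
Latitude subsquare t = 19; +1 → 20 = u.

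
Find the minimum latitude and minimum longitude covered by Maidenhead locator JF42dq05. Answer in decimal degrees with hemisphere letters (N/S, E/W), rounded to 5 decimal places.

Field J=9, F=5: +9·20° lon, +5·10° lat → SW at lon 0°, lat -40°.
Square 4, 2: +4·2° lon, +2·1° lat → SW at lon 8°, lat -38°.
Subsquare d=3, q=16: +3·0.0833333° lon, +16·0.0416667° lat → SW at lon 8.25°, lat -37.3333°.
Extended square 0, 5: +0·0.00833333° lon, +5·0.00416667° lat → SW at lon 8.25°, lat -37.3125°.
latitude 37.31250° S, longitude 8.25000° E.

37.31250° S, 8.25000° E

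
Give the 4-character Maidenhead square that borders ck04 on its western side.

Longitude square 0; −1 → -1, wraps to 9, carry into field.
Longitude field C = 2; −1 → 1 = B.
The latitude characters are unchanged.

BK94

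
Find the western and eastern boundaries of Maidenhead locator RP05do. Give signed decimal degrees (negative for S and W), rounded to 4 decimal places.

Field R=17, P=15: +17·20° lon, +15·10° lat → SW at lon 160°, lat 60°.
Square 0, 5: +0·2° lon, +5·1° lat → SW at lon 160°, lat 65°.
Subsquare d=3, o=14: +3·0.0833333° lon, +14·0.0416667° lat → SW at lon 160.25°, lat 65.5833°.
Cell spans 0.0833333° lon × 0.0416667° lat.
west 160.2500, east 160.3333.

160.2500, 160.3333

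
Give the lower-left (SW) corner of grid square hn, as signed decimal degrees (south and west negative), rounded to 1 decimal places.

40.0, -40.0

Field H=7, N=13: +7·20° lon, +13·10° lat → SW at lon -40°, lat 40°.
latitude 40.0, longitude -40.0.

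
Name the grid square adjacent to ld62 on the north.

LD63

Latitude square 2; +1 → 3.
The longitude characters are unchanged.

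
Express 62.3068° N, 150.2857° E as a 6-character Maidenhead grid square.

QP52dh

Add 180° to longitude and 90° to latitude: 330.2857, 152.3068.
Field (20°×10°, letters A–R): lon ⌊330.2857/20⌋ = 16 → Q; lat ⌊152.3068/10⌋ = 15 → P.
Square (2°×1°, digits 0–9): lon ⌊10.2857/2⌋ = 5; lat ⌊2.3068/1⌋ = 2.
Subsquare (5′×2.5′, letters a–x): lon ⌊0.2857/0.0833333⌋ = 3 → d; lat ⌊0.3068/0.0416667⌋ = 7 → h.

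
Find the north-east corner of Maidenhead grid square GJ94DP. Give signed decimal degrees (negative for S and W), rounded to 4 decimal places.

4.6667, -41.6667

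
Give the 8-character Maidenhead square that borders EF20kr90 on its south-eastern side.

Longitude extended square 9; +1 → 10, wraps to 0, carry into subsquare.
Longitude subsquare k = 10; +1 → 11 = l.
Latitude extended square 0; −1 → -1, wraps to 9, carry into subsquare.
Latitude subsquare r = 17; −1 → 16 = q.

EF20lq09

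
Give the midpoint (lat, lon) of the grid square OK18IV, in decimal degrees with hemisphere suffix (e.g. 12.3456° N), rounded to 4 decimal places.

18.8958° N, 102.7083° E

Field O=14, K=10: +14·20° lon, +10·10° lat → SW at lon 100°, lat 10°.
Square 1, 8: +1·2° lon, +8·1° lat → SW at lon 102°, lat 18°.
Subsquare i=8, v=21: +8·0.0833333° lon, +21·0.0416667° lat → SW at lon 102.667°, lat 18.875°.
Cell spans 0.0833333° lon × 0.0416667° lat. Centre is SW corner plus half of each.
latitude 18.8958° N, longitude 102.7083° E.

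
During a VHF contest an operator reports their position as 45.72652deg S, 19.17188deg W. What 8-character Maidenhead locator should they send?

IE04jg95

Add 180° to longitude and 90° to latitude: 160.82812, 44.27348.
Field: 160.82812/20 → 8 → I, 44.27348/10 → 4 → E; chars IE.
Square: 0.82812/2 → 0, 4.27348/1 → 4; chars 04.
Subsquare: 0.82812/0.0833333 → 9 → j, 0.27348/0.0416667 → 6 → g; chars jg.
Extended square: 0.07812/0.00833333 → 9, 0.02348/0.00416667 → 5; chars 95.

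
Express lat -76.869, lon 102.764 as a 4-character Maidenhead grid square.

OB13

Offset from 180°W / 90°S: lon 282.76°, lat 13.13°.
Field: lon ⌊282.76/20⌋ = 14 → O; lat ⌊13.13/10⌋ = 1 → B.
Square: lon ⌊2.76/2⌋ = 1; lat ⌊3.13/1⌋ = 3.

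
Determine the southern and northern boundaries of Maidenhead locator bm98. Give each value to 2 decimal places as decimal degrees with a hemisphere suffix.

38.00° N, 39.00° N

Field B=1, M=12: +1·20° lon, +12·10° lat → SW at lon -160°, lat 30°.
Square 9, 8: +9·2° lon, +8·1° lat → SW at lon -142°, lat 38°.
Cell spans 2° lon × 1° lat.
south 38.00° N, north 39.00° N.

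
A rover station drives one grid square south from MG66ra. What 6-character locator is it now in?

MG65rx

Latitude subsquare a = 0; −1 → -1, wraps to 23 = x, carry into square.
Latitude square 6; −1 → 5.
The longitude characters are unchanged.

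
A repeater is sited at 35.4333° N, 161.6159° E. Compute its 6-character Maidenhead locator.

RM05tk

Add 180° to longitude and 90° to latitude: 341.6159, 125.4333.
Field (20°×10°, letters A–R): 341.6159/20 → 17 → R, 125.4333/10 → 12 → M; chars RM.
Square (2°×1°, digits 0–9): 1.6159/2 → 0, 5.4333/1 → 5; chars 05.
Subsquare (5′×2.5′, letters a–x): 1.6159/0.0833333 → 19 → t, 0.4333/0.0416667 → 10 → k; chars tk.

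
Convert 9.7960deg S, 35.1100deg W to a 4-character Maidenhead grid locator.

HI20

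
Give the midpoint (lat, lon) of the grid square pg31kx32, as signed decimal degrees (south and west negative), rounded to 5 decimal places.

Field P=15, G=6: +15·20° lon, +6·10° lat → SW at lon 120°, lat -30°.
Square 3, 1: +3·2° lon, +1·1° lat → SW at lon 126°, lat -29°.
Subsquare k=10, x=23: +10·0.0833333° lon, +23·0.0416667° lat → SW at lon 126.833°, lat -28.0417°.
Extended square 3, 2: +3·0.00833333° lon, +2·0.00416667° lat → SW at lon 126.858°, lat -28.0333°.
Cell spans 0.00833333° lon × 0.00416667° lat. Centre is SW corner plus half of each.
latitude -28.03125, longitude 126.86250.

-28.03125, 126.86250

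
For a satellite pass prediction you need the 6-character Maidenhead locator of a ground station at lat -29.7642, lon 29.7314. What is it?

Add 180° to longitude and 90° to latitude: 209.7314, 60.2358.
Field: 209.7314/20 → 10 → K, 60.2358/10 → 6 → G; chars KG.
Square: 9.7314/2 → 4, 0.2358/1 → 0; chars 40.
Subsquare: 1.7314/0.0833333 → 20 → u, 0.2358/0.0416667 → 5 → f; chars uf.

KG40uf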